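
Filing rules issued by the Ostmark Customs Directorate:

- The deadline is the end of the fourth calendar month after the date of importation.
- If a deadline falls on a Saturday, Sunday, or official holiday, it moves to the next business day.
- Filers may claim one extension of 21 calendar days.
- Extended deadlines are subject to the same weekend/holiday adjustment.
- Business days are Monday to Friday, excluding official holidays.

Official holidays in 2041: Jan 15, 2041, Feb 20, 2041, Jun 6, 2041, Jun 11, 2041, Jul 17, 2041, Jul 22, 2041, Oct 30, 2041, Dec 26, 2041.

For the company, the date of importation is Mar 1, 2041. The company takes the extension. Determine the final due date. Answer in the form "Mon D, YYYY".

Aug 21, 2041

The fourth month after Mar 1, 2041 is July 2041, whose last day is Jul 31, 2041.
Jul 31, 2041 (Wednesday) is already a business day.
Add the 21 calendar-day extension to Jul 31, 2041: Aug 21, 2041.
Aug 21, 2041 is a Wednesday and not a listed holiday, so it stands.
Deadline: Aug 21, 2041.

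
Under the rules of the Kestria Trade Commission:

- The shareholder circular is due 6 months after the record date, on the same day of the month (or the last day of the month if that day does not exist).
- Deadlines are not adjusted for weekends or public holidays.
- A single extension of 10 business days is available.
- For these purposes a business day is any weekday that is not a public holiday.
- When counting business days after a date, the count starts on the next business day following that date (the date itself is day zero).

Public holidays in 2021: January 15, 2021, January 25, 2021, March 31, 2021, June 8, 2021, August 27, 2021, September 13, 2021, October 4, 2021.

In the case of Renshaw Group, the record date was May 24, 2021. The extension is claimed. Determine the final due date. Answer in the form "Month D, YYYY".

Moving 6 months forward from May 24, 2021 on the corresponding day gives November 24, 2021.
November 24, 2021 is a Wednesday; no weekend or holiday adjustment applies.
The 10-business-day extension runs from November 24, 2021 to December 8, 2021.
December 8, 2021 is a Wednesday; no weekend or holiday adjustment applies.
The final due date is December 8, 2021.

December 8, 2021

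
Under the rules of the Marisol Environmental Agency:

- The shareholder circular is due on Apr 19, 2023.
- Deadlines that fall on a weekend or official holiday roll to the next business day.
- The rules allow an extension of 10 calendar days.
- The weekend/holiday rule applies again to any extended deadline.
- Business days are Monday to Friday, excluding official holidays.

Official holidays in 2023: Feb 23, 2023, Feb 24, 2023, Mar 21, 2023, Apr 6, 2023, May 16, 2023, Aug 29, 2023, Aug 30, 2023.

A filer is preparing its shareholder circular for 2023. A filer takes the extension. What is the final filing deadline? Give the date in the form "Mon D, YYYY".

May 1, 2023

Start from the fixed due date, Apr 19, 2023.
Since Apr 19, 2023 is a Wednesday and not a holiday, the date is unchanged.
Applying the 10-calendar-day extension: Apr 19, 2023 + 10 days = Apr 29, 2023.
Because Apr 29, 2023 is a Saturday, the deadline becomes May 1, 2023 (Monday).
Deadline: May 1, 2023.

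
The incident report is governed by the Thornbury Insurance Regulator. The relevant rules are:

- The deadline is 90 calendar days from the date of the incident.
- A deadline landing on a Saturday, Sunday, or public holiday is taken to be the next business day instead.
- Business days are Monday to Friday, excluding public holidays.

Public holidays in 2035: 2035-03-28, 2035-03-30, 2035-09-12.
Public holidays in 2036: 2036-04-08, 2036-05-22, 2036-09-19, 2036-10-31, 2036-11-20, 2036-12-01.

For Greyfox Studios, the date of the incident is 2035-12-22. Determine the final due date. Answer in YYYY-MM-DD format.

Trigger date 2035-12-22 + 90 calendar days = 2036-03-21.
2036-03-21 is a Friday and not a listed holiday, so it stands.
Final deadline: 2036-03-21.

2036-03-21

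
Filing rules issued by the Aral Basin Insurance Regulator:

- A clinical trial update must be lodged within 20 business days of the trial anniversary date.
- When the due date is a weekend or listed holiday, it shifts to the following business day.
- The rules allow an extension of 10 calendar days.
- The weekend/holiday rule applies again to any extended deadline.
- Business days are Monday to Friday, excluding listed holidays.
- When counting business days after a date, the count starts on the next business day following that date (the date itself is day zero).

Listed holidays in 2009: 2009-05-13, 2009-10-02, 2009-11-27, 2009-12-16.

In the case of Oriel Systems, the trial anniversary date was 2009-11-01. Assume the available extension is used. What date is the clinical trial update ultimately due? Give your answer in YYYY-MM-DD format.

2009-12-10

20 business days after 2009-11-01, excluding weekends and holidays, is 2009-11-30.
2009-11-30 (Monday) is already a business day.
Add the 10 calendar-day extension to 2009-11-30: 2009-12-10.
2009-12-10 is a Thursday and not a listed holiday, so it stands.
The final due date is 2009-12-10.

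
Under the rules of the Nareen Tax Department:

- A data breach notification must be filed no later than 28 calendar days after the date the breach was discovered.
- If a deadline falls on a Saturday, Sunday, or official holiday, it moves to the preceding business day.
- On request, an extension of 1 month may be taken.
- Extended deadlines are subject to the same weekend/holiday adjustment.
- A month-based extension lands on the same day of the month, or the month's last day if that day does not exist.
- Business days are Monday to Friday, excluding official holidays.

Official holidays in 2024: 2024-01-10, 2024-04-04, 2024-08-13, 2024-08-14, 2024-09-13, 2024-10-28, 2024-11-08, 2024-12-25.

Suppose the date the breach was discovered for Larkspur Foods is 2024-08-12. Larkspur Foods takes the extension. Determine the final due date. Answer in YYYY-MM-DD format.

From 2024-08-12, 28 calendar days later is 2024-09-09.
2024-09-09 (Monday) is already a business day.
The 1 month extension carries 2024-09-09 to 2024-10-09.
Since 2024-10-09 is a Wednesday and not a holiday, the date is unchanged.
Final deadline: 2024-10-09.

2024-10-09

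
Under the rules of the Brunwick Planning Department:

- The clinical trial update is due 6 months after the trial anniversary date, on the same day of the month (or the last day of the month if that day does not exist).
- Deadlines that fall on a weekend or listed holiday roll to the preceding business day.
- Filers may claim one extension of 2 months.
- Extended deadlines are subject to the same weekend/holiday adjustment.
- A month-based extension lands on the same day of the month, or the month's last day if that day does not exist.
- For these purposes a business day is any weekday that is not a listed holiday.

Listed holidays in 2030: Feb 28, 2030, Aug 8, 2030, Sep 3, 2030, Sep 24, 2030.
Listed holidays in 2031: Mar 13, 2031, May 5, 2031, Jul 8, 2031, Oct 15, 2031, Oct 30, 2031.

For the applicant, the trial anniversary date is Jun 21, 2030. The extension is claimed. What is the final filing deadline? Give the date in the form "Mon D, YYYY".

Moving 6 months forward from Jun 21, 2030 on the corresponding day gives Dec 21, 2030.
Dec 21, 2030 is a Saturday; the preceding business day is Dec 20, 2030 (Friday).
Applying the 2 months extension: 2 months after Dec 20, 2030 is Feb 20, 2031.
Feb 20, 2031 falls on a Thursday, which is a business day, so no adjustment is needed.
So the filing is due Feb 20, 2031.

Feb 20, 2031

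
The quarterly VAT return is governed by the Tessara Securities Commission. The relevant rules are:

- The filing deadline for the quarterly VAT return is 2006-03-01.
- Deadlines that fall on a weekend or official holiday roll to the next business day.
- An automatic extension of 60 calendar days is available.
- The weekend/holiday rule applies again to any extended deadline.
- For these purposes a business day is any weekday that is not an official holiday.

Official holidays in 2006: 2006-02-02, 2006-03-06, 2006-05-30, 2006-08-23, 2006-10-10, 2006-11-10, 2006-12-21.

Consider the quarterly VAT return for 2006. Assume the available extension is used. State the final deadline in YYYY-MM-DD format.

2006-05-01

The stated deadline is 2006-03-01.
Since 2006-03-01 is a Wednesday and not a holiday, the date is unchanged.
With the 60-day extension, 2006-03-01 becomes 2006-04-30.
2006-04-30 falls on a Sunday. Rolling to the next business day gives 2006-05-01, a Monday.
Final deadline: 2006-05-01.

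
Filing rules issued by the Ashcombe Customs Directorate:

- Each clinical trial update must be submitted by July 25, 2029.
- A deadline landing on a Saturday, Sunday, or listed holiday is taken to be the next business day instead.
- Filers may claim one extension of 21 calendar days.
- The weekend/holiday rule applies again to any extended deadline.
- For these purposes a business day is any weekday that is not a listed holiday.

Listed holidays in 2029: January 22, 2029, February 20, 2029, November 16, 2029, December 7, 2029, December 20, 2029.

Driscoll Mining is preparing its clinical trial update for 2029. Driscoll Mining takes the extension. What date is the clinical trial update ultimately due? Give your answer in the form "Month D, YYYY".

August 15, 2029

Start from the fixed due date, July 25, 2029.
July 25, 2029 falls on a Wednesday, which is a business day, so no adjustment is needed.
The 21-calendar-day extension moves the deadline from July 25, 2029 to August 15, 2029.
August 15, 2029 (Wednesday) is already a business day.
Final deadline: August 15, 2029.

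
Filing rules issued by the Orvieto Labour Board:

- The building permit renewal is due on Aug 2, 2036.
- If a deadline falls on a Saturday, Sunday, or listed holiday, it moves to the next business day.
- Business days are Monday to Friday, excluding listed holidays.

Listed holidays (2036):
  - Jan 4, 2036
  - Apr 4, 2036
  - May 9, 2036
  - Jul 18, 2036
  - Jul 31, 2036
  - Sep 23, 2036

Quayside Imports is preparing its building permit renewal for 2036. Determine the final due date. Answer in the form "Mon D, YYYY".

Start from the fixed due date, Aug 2, 2036.
Aug 2, 2036 falls on a Saturday. Rolling to the next business day gives Aug 4, 2036, a Monday.
Deadline: Aug 4, 2036.

Aug 4, 2036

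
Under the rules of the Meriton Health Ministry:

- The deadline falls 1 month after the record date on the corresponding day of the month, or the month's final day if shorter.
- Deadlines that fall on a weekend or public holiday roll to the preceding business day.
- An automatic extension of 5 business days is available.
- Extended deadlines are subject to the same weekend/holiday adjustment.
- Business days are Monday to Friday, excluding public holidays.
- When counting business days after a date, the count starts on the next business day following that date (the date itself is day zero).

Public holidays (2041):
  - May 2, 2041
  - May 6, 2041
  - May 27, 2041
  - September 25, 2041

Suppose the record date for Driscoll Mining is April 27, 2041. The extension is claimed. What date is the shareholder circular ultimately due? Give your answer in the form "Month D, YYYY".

June 3, 2041

Moving 1 month forward from April 27, 2041 on the corresponding day gives May 27, 2041.
Because May 27, 2041 is a listed holiday, the deadline becomes May 24, 2041 (Friday).
Counting 5 further business days from May 24, 2041 reaches June 3, 2041.
June 3, 2041 (Monday) is already a business day.
Deadline: June 3, 2041.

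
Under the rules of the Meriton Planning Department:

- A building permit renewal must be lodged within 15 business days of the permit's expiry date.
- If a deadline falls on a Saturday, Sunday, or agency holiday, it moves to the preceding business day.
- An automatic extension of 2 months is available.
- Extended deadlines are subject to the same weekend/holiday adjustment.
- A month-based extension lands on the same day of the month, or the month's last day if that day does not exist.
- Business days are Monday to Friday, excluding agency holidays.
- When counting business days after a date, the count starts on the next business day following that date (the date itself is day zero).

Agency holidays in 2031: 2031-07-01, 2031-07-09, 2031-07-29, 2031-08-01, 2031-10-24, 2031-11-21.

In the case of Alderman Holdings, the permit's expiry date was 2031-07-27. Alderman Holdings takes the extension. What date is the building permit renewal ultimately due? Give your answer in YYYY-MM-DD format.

2031-10-17

Counting 15 business days after 2031-07-27 (skipping weekends and listed holidays) reaches 2031-08-19.
2031-08-19 (Tuesday) is already a business day.
Applying the 2 months extension: 2 months after 2031-08-19 is 2031-10-19.
2031-10-19 is a Sunday, so it moves to the preceding business day, 2031-10-17 (Friday).
Deadline: 2031-10-17.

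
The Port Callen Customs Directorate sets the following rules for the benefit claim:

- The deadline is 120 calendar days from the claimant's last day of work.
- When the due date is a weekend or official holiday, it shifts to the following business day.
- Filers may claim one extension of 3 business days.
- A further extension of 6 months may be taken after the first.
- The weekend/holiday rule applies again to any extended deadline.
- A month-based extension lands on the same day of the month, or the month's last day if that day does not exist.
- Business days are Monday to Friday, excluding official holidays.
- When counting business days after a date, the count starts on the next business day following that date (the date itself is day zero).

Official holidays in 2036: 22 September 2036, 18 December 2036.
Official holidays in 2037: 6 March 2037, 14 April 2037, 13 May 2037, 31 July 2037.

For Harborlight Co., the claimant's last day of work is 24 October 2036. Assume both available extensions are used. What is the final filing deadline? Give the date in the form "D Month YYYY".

Trigger date 24 October 2036 + 120 calendar days = 21 February 2037.
Because 21 February 2037 is a Saturday, the deadline becomes 23 February 2037 (Monday).
Applying the 3-business-day extension: 3 business days after 23 February 2037 is 26 February 2037.
26 February 2037 falls on a Thursday, which is a business day, so no adjustment is needed.
The 6 months extension carries 26 February 2037 to 26 August 2037.
26 August 2037 is a Wednesday and not a listed holiday, so it stands.
Final deadline: 26 August 2037.

26 August 2037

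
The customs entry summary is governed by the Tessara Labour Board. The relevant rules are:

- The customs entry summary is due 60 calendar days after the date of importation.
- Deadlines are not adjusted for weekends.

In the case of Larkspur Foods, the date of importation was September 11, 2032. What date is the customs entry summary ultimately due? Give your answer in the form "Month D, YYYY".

Adding 60 calendar days to September 11, 2032 gives November 10, 2032.
November 10, 2032 falls on a Wednesday. The rules make no weekend/holiday allowance, so it remains November 10, 2032.
So the filing is due November 10, 2032.

November 10, 2032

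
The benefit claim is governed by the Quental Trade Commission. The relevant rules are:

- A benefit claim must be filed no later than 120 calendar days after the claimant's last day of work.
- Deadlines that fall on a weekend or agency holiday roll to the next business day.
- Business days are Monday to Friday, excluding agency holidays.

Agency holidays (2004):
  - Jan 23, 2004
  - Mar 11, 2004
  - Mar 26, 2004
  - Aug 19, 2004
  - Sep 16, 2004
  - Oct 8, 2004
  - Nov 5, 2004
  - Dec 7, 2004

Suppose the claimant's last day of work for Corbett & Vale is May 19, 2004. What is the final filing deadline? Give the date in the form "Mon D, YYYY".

Sep 17, 2004

Adding 120 calendar days to May 19, 2004 gives Sep 16, 2004.
Sep 16, 2004 falls on a listed holiday. Rolling to the next business day gives Sep 17, 2004, a Friday.
Final deadline: Sep 17, 2004.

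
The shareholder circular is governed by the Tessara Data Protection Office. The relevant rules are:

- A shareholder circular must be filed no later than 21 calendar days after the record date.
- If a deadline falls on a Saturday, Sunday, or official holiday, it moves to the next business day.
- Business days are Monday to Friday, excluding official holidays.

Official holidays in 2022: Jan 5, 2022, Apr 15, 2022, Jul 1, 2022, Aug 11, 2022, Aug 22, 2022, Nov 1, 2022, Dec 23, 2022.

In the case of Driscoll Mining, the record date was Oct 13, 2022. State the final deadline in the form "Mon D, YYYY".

Nov 3, 2022

Trigger date Oct 13, 2022 + 21 calendar days = Nov 3, 2022.
Since Nov 3, 2022 is a Thursday and not a holiday, the date is unchanged.
Final deadline: Nov 3, 2022.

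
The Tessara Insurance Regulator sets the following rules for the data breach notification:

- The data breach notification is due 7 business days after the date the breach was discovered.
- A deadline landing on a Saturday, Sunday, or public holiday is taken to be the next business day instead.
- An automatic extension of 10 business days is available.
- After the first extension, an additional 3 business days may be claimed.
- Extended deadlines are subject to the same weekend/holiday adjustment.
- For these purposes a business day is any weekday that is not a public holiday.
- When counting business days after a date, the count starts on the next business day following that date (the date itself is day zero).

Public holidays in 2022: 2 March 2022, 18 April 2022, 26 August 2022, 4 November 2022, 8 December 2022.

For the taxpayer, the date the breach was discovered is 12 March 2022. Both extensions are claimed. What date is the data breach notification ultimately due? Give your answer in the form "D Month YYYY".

Counting 7 business days after 12 March 2022 (skipping weekends and listed holidays) reaches 22 March 2022.
Since 22 March 2022 is a Tuesday and not a holiday, the date is unchanged.
Applying the 10-business-day extension: 10 business days after 22 March 2022 is 5 April 2022.
Since 5 April 2022 is a Tuesday and not a holiday, the date is unchanged.
Counting 3 further business days from 5 April 2022 reaches 8 April 2022.
8 April 2022 (Friday) is already a business day.
The final due date is 8 April 2022.

8 April 2022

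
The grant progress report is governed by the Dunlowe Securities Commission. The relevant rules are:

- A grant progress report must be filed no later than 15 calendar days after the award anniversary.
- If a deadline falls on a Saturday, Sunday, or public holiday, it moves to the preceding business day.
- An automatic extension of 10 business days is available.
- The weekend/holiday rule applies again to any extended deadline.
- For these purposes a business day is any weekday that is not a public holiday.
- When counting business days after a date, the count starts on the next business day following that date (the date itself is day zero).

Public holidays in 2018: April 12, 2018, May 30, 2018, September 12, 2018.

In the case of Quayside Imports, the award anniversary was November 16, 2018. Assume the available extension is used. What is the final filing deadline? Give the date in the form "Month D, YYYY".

December 14, 2018

From November 16, 2018, 15 calendar days later is December 1, 2018.
Because December 1, 2018 is a Saturday, the deadline becomes November 30, 2018 (Friday).
Counting 10 further business days from November 30, 2018 reaches December 14, 2018.
December 14, 2018 is a Friday and not a listed holiday, so it stands.
So the filing is due December 14, 2018.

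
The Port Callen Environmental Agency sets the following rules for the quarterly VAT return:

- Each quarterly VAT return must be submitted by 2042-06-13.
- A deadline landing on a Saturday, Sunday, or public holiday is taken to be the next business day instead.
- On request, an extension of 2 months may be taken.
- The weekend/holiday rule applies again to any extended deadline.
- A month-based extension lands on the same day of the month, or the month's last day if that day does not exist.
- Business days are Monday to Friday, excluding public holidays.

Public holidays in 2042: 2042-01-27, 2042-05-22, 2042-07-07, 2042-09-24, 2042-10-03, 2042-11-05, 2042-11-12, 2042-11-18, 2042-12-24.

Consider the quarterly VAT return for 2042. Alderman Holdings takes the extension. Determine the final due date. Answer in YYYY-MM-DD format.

The statutory due date is 2042-06-13.
2042-06-13 (Friday) is already a business day.
Add 2 months to 2042-06-13: 2042-08-13.
2042-08-13 falls on a Wednesday, which is a business day, so no adjustment is needed.
Final deadline: 2042-08-13.

2042-08-13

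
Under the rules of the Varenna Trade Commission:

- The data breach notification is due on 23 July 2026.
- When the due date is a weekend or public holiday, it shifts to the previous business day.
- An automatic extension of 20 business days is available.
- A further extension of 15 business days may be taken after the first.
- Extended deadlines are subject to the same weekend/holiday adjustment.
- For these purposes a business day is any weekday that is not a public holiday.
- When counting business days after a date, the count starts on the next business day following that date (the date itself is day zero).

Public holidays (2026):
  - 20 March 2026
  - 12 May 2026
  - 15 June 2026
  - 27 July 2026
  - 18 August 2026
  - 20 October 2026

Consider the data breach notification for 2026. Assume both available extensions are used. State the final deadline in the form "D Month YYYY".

14 September 2026

Start from the fixed due date, 23 July 2026.
23 July 2026 falls on a Thursday, which is a business day, so no adjustment is needed.
Counting 20 further business days from 23 July 2026 reaches 24 August 2026.
Since 24 August 2026 is a Monday and not a holiday, the date is unchanged.
The 15-business-day extension runs from 24 August 2026 to 14 September 2026.
14 September 2026 (Monday) is already a business day.
So the filing is due 14 September 2026.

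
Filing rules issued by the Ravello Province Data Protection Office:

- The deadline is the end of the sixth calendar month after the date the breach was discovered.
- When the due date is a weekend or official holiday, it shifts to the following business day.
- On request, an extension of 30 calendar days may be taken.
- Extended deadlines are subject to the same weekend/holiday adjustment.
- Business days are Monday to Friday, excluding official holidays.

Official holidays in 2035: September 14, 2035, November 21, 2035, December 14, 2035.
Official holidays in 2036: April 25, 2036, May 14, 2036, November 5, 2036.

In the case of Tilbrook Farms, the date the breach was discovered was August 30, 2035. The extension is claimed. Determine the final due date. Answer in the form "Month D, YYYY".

March 31, 2036

6 months after August 30, 2035 is February 2036; that month ends on February 29, 2036.
February 29, 2036 (Friday) is already a business day.
With the 30-day extension, February 29, 2036 becomes March 30, 2036.
Because March 30, 2036 is a Sunday, the deadline becomes March 31, 2036 (Monday).
So the filing is due March 31, 2036.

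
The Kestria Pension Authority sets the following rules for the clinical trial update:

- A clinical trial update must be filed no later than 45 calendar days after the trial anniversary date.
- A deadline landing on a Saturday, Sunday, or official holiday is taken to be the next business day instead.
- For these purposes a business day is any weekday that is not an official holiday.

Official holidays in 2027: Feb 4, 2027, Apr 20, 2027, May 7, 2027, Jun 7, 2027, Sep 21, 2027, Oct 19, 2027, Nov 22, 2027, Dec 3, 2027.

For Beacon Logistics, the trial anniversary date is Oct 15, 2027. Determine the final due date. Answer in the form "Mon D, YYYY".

Nov 29, 2027

Trigger date Oct 15, 2027 + 45 calendar days = Nov 29, 2027.
Nov 29, 2027 (Monday) is already a business day.
Deadline: Nov 29, 2027.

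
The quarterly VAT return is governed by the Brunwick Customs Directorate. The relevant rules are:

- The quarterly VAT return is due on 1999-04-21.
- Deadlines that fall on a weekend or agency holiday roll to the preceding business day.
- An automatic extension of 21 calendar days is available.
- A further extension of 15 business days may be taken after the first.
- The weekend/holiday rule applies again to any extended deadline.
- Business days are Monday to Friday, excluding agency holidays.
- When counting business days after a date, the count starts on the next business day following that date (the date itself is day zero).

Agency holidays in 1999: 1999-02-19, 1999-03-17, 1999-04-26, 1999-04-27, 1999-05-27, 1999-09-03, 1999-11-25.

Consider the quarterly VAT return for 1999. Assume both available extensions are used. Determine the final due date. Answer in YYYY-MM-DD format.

1999-06-03

The stated deadline is 1999-04-21.
Since 1999-04-21 is a Wednesday and not a holiday, the date is unchanged.
Add the 21 calendar-day extension to 1999-04-21: 1999-05-12.
Since 1999-05-12 is a Wednesday and not a holiday, the date is unchanged.
The 15-business-day extension runs from 1999-05-12 to 1999-06-03.
Since 1999-06-03 is a Thursday and not a holiday, the date is unchanged.
The final due date is 1999-06-03.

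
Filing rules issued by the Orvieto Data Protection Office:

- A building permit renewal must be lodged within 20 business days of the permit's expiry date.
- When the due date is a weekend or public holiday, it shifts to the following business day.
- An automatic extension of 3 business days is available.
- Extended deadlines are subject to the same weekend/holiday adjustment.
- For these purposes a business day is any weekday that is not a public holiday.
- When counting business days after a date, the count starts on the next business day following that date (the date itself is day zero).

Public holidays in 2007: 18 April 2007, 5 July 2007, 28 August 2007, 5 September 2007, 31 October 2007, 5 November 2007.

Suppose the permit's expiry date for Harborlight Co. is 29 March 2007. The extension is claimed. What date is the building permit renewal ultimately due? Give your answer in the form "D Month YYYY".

Starting the day after 29 March 2007 and counting 20 business days lands on 27 April 2007.
Since 27 April 2007 is a Friday and not a holiday, the date is unchanged.
The 3-business-day extension runs from 27 April 2007 to 2 May 2007.
2 May 2007 (Wednesday) is already a business day.
Deadline: 2 May 2007.

2 May 2007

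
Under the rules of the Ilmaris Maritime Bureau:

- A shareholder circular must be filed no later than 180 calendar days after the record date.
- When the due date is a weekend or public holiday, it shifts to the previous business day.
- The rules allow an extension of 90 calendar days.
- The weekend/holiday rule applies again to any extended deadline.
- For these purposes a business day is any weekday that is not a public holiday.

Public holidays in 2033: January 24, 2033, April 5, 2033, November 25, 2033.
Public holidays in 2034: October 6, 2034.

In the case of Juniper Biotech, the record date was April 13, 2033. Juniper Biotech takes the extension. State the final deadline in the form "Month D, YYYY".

Trigger date April 13, 2033 + 180 calendar days = October 10, 2033.
October 10, 2033 is a Monday and not a listed holiday, so it stands.
The 90-calendar-day extension moves the deadline from October 10, 2033 to January 8, 2034.
January 8, 2034 falls on a Sunday. Rolling to the preceding business day gives January 6, 2034, a Friday.
Deadline: January 6, 2034.

January 6, 2034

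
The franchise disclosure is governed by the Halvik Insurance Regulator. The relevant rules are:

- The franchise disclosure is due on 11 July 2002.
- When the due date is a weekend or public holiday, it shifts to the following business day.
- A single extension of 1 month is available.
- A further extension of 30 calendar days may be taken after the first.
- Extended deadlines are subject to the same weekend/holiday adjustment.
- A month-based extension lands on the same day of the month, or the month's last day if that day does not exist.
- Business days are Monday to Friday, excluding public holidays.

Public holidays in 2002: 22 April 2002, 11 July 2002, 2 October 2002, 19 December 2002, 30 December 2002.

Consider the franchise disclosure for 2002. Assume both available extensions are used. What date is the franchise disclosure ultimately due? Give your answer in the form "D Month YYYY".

The stated deadline is 11 July 2002.
11 July 2002 is a listed holiday; the next business day is 12 July 2002 (Friday).
Applying the 1 month extension: 1 month after 12 July 2002 is 12 August 2002.
12 August 2002 is a Monday and not a listed holiday, so it stands.
Add the 30 calendar-day extension to 12 August 2002: 11 September 2002.
11 September 2002 is a Wednesday and not a listed holiday, so it stands.
So the filing is due 11 September 2002.

11 September 2002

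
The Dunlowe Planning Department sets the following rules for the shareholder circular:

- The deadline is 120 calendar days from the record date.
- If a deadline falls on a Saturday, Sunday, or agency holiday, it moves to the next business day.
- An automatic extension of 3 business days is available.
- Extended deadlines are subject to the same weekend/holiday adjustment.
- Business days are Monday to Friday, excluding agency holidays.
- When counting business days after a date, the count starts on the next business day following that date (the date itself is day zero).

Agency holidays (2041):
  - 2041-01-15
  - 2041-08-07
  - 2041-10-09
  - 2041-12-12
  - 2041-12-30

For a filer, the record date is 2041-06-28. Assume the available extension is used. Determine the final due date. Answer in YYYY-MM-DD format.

2041-10-31

120 calendar days after 2041-06-28 is 2041-10-26.
2041-10-26 is a Saturday, so it moves to the next business day, 2041-10-28 (Monday).
Applying the 3-business-day extension: 3 business days after 2041-10-28 is 2041-10-31.
Since 2041-10-31 is a Thursday and not a holiday, the date is unchanged.
Final deadline: 2041-10-31.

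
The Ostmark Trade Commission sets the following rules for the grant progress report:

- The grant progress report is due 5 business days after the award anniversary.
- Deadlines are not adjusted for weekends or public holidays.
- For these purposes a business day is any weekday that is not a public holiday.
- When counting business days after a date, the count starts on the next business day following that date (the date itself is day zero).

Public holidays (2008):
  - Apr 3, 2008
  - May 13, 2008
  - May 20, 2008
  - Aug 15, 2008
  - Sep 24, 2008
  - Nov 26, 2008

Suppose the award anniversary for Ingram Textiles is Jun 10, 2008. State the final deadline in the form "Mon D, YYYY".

Starting the day after Jun 10, 2008 and counting 5 business days lands on Jun 17, 2008.
Jun 17, 2008 falls on a Tuesday. The rules make no weekend/holiday allowance, so it remains Jun 17, 2008.
So the filing is due Jun 17, 2008.

Jun 17, 2008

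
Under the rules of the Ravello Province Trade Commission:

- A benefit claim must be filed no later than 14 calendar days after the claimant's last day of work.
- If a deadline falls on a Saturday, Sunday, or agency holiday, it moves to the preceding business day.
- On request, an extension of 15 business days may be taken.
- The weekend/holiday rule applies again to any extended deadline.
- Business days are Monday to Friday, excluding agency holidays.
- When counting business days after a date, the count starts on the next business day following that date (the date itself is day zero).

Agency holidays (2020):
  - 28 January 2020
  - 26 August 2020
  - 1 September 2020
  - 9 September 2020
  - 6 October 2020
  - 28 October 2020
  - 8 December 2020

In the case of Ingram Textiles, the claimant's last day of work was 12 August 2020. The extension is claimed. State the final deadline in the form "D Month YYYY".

18 September 2020

From 12 August 2020, 14 calendar days later is 26 August 2020.
26 August 2020 is a listed holiday; the preceding business day is 25 August 2020 (Tuesday).
Applying the 15-business-day extension: 15 business days after 25 August 2020 is 18 September 2020.
18 September 2020 (Friday) is already a business day.
Final deadline: 18 September 2020.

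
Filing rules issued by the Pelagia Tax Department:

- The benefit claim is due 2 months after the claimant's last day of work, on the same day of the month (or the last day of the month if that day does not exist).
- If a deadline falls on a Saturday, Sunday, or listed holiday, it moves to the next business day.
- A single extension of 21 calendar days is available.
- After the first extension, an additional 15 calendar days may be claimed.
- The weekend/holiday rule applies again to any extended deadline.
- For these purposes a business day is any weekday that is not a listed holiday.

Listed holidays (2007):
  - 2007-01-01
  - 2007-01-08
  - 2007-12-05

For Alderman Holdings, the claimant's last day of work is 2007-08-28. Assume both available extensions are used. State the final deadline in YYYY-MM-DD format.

2007-12-04

Moving 2 months forward from 2007-08-28 on the corresponding day gives 2007-10-28.
2007-10-28 falls on a Sunday. Rolling to the next business day gives 2007-10-29, a Monday.
Add the 21 calendar-day extension to 2007-10-29: 2007-11-19.
2007-11-19 (Monday) is already a business day.
With the 15-day extension, 2007-11-19 becomes 2007-12-04.
2007-12-04 falls on a Tuesday, which is a business day, so no adjustment is needed.
So the filing is due 2007-12-04.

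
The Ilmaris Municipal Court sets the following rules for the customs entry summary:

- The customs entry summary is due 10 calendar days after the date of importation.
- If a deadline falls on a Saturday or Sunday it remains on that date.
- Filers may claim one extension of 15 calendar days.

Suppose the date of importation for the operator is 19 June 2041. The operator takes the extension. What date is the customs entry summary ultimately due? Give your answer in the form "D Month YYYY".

Trigger date 19 June 2041 + 10 calendar days = 29 June 2041.
29 June 2041 is a Saturday; no weekend or holiday adjustment applies.
With the 15-day extension, 29 June 2041 becomes 14 July 2041.
No adjustment is made for weekends or holidays, so 14 July 2041 stands.
Final deadline: 14 July 2041.

14 July 2041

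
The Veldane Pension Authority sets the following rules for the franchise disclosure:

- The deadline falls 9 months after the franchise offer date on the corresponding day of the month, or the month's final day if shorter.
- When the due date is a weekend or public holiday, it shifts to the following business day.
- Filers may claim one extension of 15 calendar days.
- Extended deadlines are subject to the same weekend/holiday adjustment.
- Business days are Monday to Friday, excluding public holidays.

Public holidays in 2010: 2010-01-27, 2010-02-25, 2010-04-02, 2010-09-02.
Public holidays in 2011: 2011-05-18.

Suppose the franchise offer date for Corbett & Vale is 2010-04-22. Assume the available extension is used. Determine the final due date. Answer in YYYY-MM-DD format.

2011-02-08

9 months from 2010-04-22 is 2011-01-22.
2011-01-22 is a Saturday, so it moves to the next business day, 2011-01-24 (Monday).
Add the 15 calendar-day extension to 2011-01-24: 2011-02-08.
2011-02-08 (Tuesday) is already a business day.
The final due date is 2011-02-08.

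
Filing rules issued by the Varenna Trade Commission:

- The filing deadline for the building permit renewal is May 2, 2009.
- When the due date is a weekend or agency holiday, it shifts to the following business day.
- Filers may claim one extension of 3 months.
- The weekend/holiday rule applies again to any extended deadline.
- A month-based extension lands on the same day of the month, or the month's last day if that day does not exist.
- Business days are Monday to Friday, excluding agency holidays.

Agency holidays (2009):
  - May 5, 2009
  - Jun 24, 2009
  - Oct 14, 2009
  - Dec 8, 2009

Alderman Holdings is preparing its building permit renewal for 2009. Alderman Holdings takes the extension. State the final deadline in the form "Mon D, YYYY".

Aug 4, 2009

The stated deadline is May 2, 2009.
May 2, 2009 is a Saturday, so it moves to the next business day, May 4, 2009 (Monday).
Applying the 3 months extension: 3 months after May 4, 2009 is Aug 4, 2009.
Aug 4, 2009 (Tuesday) is already a business day.
The final due date is Aug 4, 2009.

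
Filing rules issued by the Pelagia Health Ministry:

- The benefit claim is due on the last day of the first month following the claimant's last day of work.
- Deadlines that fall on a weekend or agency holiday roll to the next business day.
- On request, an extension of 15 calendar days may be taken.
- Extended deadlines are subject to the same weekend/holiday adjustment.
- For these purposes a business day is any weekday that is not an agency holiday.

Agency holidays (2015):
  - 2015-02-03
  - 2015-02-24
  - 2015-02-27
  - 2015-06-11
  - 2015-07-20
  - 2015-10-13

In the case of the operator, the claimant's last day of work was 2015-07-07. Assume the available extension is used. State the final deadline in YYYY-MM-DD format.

The first month after 2015-07-07 is August 2015, whose last day is 2015-08-31.
2015-08-31 (Monday) is already a business day.
Applying the 15-calendar-day extension: 2015-08-31 + 15 days = 2015-09-15.
2015-09-15 falls on a Tuesday, which is a business day, so no adjustment is needed.
Deadline: 2015-09-15.

2015-09-15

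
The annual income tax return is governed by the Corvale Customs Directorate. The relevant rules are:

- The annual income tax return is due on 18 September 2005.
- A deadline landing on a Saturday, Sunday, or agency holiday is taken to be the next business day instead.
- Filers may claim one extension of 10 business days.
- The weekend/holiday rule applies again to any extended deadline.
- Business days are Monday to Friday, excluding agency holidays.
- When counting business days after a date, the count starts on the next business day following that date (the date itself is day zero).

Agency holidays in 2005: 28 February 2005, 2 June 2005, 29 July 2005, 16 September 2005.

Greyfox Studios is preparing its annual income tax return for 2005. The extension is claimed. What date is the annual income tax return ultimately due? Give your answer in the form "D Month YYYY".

3 October 2005

The statutory due date is 18 September 2005.
Because 18 September 2005 is a Sunday, the deadline becomes 19 September 2005 (Monday).
Applying the 10-business-day extension: 10 business days after 19 September 2005 is 3 October 2005.
3 October 2005 (Monday) is already a business day.
The final due date is 3 October 2005.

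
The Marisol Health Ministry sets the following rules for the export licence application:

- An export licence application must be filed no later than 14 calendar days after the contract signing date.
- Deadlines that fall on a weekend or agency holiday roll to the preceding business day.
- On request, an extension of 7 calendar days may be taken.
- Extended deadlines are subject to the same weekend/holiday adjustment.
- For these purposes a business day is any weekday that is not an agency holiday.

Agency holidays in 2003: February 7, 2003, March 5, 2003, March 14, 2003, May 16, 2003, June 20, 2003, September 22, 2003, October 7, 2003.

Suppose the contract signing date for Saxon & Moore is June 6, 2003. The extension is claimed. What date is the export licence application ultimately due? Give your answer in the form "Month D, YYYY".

June 26, 2003

Trigger date June 6, 2003 + 14 calendar days = June 20, 2003.
June 20, 2003 is a listed holiday, so it moves to the preceding business day, June 19, 2003 (Thursday).
Applying the 7-calendar-day extension: June 19, 2003 + 7 days = June 26, 2003.
June 26, 2003 is a Thursday and not a listed holiday, so it stands.
Final deadline: June 26, 2003.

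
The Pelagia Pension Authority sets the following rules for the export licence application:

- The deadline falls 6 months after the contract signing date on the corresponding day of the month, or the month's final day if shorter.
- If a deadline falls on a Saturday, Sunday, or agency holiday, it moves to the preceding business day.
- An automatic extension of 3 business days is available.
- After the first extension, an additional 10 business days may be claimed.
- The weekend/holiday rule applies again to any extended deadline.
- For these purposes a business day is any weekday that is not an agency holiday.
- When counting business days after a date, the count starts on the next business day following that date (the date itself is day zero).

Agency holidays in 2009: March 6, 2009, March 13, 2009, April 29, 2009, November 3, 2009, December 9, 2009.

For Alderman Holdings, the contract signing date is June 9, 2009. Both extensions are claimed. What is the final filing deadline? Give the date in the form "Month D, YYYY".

December 28, 2009

6 months from June 9, 2009 is December 9, 2009.
December 9, 2009 is a listed holiday; the preceding business day is December 8, 2009 (Tuesday).
Counting 3 further business days from December 8, 2009 reaches December 14, 2009.
Since December 14, 2009 is a Monday and not a holiday, the date is unchanged.
The 10-business-day extension runs from December 14, 2009 to December 28, 2009.
Since December 28, 2009 is a Monday and not a holiday, the date is unchanged.
The final due date is December 28, 2009.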